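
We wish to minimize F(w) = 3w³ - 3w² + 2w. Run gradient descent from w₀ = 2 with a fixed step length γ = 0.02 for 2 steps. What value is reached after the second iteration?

1.223328

F′(w) = 9w² - 6w + 2
w₁ = 2 − 0.02·26 = 1.48
w₂ = 1.48 − 0.02·12.8336 = 1.223328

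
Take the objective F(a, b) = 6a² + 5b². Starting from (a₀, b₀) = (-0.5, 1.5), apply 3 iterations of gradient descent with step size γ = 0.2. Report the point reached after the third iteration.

(1.372, -1.5)

∇F = (12a, 10b)
(a₁, b₁) = (-0.5, 1.5) − 0.2·(-6, 15) = (0.7, -1.5)
(a₂, b₂) = (0.7, -1.5) − 0.2·(8.4, -15) = (-0.98, 1.5)
(a₃, b₃) = (-0.98, 1.5) − 0.2·(-11.76, 15) = (1.372, -1.5)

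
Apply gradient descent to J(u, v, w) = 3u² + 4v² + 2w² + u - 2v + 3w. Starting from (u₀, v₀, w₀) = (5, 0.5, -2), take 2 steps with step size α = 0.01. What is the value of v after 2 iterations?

∇J = (6u + 1, 8v - 2, 4w + 3)
(u₁, v₁, w₁) = (5, 0.5, -2) − 0.01·(31, 2, -5) = (4.69, 0.48, -1.95)
(u₂, v₂, w₂) = (4.69, 0.48, -1.95) − 0.01·(29.14, 1.84, -4.8) = (4.3986, 0.4616, -1.902)
v = 0.4616

0.4616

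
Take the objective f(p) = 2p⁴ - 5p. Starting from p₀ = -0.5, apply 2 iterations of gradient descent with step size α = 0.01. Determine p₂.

-0.38318528

f′(p) = 8p³ - 5
Step 1: f′(-0.5) = -6; p₁ = -0.5 − 0.01·(-6) = -0.44
Step 2: f′(-0.44) = -5.681472; p₂ = -0.44 − 0.01·(-5.681472) = -0.38318528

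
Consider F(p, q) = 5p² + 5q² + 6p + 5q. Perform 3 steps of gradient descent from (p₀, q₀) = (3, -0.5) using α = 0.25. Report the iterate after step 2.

(7.5, -0.5)

∇F = (10p + 6, 10q + 5)
(p₁, q₁) = (3, -0.5) − 0.25·(36, 0) = (-6, -0.5)
(p₂, q₂) = (-6, -0.5) − 0.25·(-54, 0) = (7.5, -0.5)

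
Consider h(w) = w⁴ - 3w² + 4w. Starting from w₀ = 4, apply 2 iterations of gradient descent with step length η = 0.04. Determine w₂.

18.85266944

h′(w) = 4w³ - 6w + 4
Step 1: h′(4) = 236; w₁ = 4 − 0.04·236 = -5.44
Step 2: h′(-5.44) = -607.316736; w₂ = -5.44 − 0.04·(-607.316736) = 18.85266944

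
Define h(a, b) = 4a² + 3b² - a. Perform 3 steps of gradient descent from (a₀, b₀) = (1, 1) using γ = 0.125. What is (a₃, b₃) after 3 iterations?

(0.125, 0.015625)

∇h = (8a - 1, 6b)
(a₁, b₁) = (1, 1) − 0.125·(7, 6) = (0.125, 0.25)
(a₂, b₂) = (0.125, 0.25) − 0.125·(0, 1.5) = (0.125, 0.0625)
(a₃, b₃) = (0.125, 0.0625) − 0.125·(0, 0.375) = (0.125, 0.015625)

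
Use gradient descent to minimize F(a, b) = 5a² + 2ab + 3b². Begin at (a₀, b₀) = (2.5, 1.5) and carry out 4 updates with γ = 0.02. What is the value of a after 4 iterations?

0.89752192

∇F = (10a + 2b, 2a + 6b)
Step 1: at (2.5, 1.5), ∇F = (28, 14) → (2.5, 1.5) − 0.02·(28, 14) = (1.94, 1.22)
Step 2: at (1.94, 1.22), ∇F = (21.84, 11.2) → (1.94, 1.22) − 0.02·(21.84, 11.2) = (1.5032, 0.996)
Step 3: at (1.5032, 0.996), ∇F = (17.024, 8.9824) → (1.5032, 0.996) − 0.02·(17.024, 8.9824) = (1.16272, 0.816352)
Step 4: at (1.16272, 0.816352), ∇F = (13.259904, 7.223552) → (1.16272, 0.816352) − 0.02·(13.259904, 7.223552) = (0.89752192, 0.67188096)
a = 0.89752192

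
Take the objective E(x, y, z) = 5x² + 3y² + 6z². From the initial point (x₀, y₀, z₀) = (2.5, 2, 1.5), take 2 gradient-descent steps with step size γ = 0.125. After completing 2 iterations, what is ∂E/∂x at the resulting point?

1.5625

∇E = (10x, 6y, 12z)
Step 1: at (2.5, 2, 1.5), ∇E = (25, 12, 18) → (2.5, 2, 1.5) − 0.125·(25, 12, 18) = (-0.625, 0.5, -0.75)
Step 2: at (-0.625, 0.5, -0.75), ∇E = (-6.25, 3, -9) → (-0.625, 0.5, -0.75) − 0.125·(-6.25, 3, -9) = (0.15625, 0.125, 0.375)
∂E/∂x at (0.15625, 0.125, 0.375) = 1.5625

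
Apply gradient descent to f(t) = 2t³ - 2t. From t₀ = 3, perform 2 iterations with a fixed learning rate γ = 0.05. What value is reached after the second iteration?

0.452

f′(t) = 6t² - 2
t₁ = 3 − 0.05·52 = 0.4
t₂ = 0.4 − 0.05·(-1.04) = 0.452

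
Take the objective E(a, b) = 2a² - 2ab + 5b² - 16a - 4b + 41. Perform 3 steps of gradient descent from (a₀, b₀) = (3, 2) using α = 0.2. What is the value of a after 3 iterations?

5.08

∇E = (4a - 2b - 16, -2a + 10b - 4)
Step 1: at (3, 2), ∇E = (-8, 10) → (3, 2) − 0.2·(-8, 10) = (4.6, 0)
Step 2: at (4.6, 0), ∇E = (2.4, -13.2) → (4.6, 0) − 0.2·(2.4, -13.2) = (4.12, 2.64)
Step 3: at (4.12, 2.64), ∇E = (-4.8, 14.16) → (4.12, 2.64) − 0.2·(-4.8, 14.16) = (5.08, -0.192)
a = 5.08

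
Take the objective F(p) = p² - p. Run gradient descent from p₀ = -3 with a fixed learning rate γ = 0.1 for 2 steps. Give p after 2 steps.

-1.74

F′(p) = 2p - 1
p₁ = -3 − 0.1·(-7) = -2.3
p₂ = -2.3 − 0.1·(-5.6) = -1.74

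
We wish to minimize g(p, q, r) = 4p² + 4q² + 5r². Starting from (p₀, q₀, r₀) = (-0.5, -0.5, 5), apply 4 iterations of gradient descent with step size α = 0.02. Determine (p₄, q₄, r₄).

∇g = (8p, 8q, 10r)
(p₁, q₁, r₁) = (-0.5, -0.5, 5) − 0.02·(-4, -4, 50) = (-0.42, -0.42, 4)
(p₂, q₂, r₂) = (-0.42, -0.42, 4) − 0.02·(-3.36, -3.36, 40) = (-0.3528, -0.3528, 3.2)
(p₃, q₃, r₃) = (-0.3528, -0.3528, 3.2) − 0.02·(-2.8224, -2.8224, 32) = (-0.296352, -0.296352, 2.56)
(p₄, q₄, r₄) = (-0.296352, -0.296352, 2.56) − 0.02·(-2.370816, -2.370816, 25.6) = (-0.24893568, -0.24893568, 2.048)

(-0.24893568, -0.24893568, 2.048)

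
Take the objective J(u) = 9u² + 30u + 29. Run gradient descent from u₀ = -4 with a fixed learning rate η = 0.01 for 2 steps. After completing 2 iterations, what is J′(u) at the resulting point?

J′(u) = 18u + 30
u₁ = -4 − 0.01·(-42) = -3.58
u₂ = -3.58 − 0.01·(-34.44) = -3.2356
J′(u) at (-3.2356) = -28.2408

-28.2408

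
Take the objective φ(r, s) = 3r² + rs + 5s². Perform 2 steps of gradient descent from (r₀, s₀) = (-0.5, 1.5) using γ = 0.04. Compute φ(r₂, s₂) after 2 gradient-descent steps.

∇φ = (6r + s, r + 10s)
(r₁, s₁) = (-0.5, 1.5) − 0.04·(-1.5, 14.5) = (-0.44, 0.92)
(r₂, s₂) = (-0.44, 0.92) − 0.04·(-1.72, 8.76) = (-0.3712, 0.5696)
φ(-0.3712, 0.5696) = 1.8241536

1.8241536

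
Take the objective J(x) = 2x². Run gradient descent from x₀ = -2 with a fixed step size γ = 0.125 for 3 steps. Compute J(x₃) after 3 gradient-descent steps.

0.125

J′(x) = 4x
x₁ = -2 − 0.125·(-8) = -1
x₂ = -1 − 0.125·(-4) = -0.5
x₃ = -0.5 − 0.125·(-2) = -0.25
J(-0.25) = 0.125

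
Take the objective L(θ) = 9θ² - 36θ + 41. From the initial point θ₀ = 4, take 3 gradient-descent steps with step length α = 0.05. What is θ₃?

L′(θ) = 18θ - 36
θ₁ = 4 − 0.05·36 = 2.2
θ₂ = 2.2 − 0.05·3.6 = 2.02
θ₃ = 2.02 − 0.05·0.36 = 2.002

2.002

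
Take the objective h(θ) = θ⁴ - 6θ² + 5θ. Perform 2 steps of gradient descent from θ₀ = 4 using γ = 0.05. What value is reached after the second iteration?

h′(θ) = 4θ³ - 12θ + 5
Step 1: h′(4) = 213; θ₁ = 4 − 0.05·213 = -6.65
Step 2: h′(-6.65) = -1091.5185; θ₂ = -6.65 − 0.05·(-1091.5185) = 47.925925

47.925925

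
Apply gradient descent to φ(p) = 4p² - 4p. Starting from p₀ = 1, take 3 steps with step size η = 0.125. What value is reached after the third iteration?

φ′(p) = 8p - 4
p₁ = 1 − 0.125·4 = 0.5
p₂ = 0.5 − 0.125·0 = 0.5
p₃ = 0.5 − 0.125·0 = 0.5

0.5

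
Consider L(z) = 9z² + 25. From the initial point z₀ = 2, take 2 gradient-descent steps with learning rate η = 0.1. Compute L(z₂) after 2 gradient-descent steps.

39.7456

L′(z) = 18z
Step 1: L′(2) = 36; z₁ = 2 − 0.1·36 = -1.6
Step 2: L′(-1.6) = -28.8; z₂ = -1.6 − 0.1·(-28.8) = 1.28
L(1.28) = 39.7456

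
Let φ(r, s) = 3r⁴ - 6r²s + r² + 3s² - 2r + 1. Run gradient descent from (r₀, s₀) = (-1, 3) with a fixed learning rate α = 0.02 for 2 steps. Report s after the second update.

2.664

∇φ = (12r³ - 12rs + 2r - 2, -6r² + 6s)
(r₁, s₁) = (-1, 3) − 0.02·(20, 12) = (-1.4, 2.76)
(r₂, s₂) = (-1.4, 2.76) − 0.02·(8.64, 4.8) = (-1.5728, 2.664)
s = 2.664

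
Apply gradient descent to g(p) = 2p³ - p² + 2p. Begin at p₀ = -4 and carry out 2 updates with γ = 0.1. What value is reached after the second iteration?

g′(p) = 6p² - 2p + 2
p₁ = -4 − 0.1·106 = -14.6
p₂ = -14.6 − 0.1·1310.16 = -145.616

-145.616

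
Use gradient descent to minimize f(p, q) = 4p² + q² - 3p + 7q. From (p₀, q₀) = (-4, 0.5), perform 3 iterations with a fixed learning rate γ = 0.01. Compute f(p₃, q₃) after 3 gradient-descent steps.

47.785032884224

∇f = (8p - 3, 2q + 7)
(p₁, q₁) = (-4, 0.5) − 0.01·(-35, 8) = (-3.65, 0.42)
(p₂, q₂) = (-3.65, 0.42) − 0.01·(-32.2, 7.84) = (-3.328, 0.3416)
(p₃, q₃) = (-3.328, 0.3416) − 0.01·(-29.624, 7.6832) = (-3.03176, 0.264768)
f(-3.03176, 0.264768) = 47.785032884224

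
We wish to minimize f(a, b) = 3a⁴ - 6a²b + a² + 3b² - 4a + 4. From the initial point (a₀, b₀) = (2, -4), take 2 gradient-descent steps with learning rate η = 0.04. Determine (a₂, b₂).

∇f = (12a³ - 12ab + 2a - 4, -6a² + 6b)
(a₁, b₁) = (2, -4) − 0.04·(192, -48) = (-5.68, -2.08)
(a₂, b₂) = (-5.68, -2.08) − 0.04·(-2356.137984, -206.0544) = (88.56551936, 6.162176)

(88.56551936, 6.162176)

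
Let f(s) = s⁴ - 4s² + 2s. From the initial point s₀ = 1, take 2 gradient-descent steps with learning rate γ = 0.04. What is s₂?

1.14404608

f′(s) = 4s³ - 8s + 2
s₁ = 1 − 0.04·(-2) = 1.08
s₂ = 1.08 − 0.04·(-1.601152) = 1.14404608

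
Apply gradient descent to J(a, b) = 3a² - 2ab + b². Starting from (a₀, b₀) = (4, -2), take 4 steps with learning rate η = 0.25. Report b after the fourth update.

∇J = (6a - 2b, -2a + 2b)
(a₁, b₁) = (4, -2) − 0.25·(28, -12) = (-3, 1)
(a₂, b₂) = (-3, 1) − 0.25·(-20, 8) = (2, -1)
(a₃, b₃) = (2, -1) − 0.25·(14, -6) = (-1.5, 0.5)
(a₄, b₄) = (-1.5, 0.5) − 0.25·(-10, 4) = (1, -0.5)
b = -0.5

-0.5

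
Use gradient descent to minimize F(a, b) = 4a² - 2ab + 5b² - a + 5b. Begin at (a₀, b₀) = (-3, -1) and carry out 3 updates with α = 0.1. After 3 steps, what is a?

∇F = (8a - 2b - 1, -2a + 10b + 5)
(a₁, b₁) = (-3, -1) − 0.1·(-23, 1) = (-0.7, -1.1)
(a₂, b₂) = (-0.7, -1.1) − 0.1·(-4.4, -4.6) = (-0.26, -0.64)
(a₃, b₃) = (-0.26, -0.64) − 0.1·(-1.8, -0.88) = (-0.08, -0.552)
a = -0.08

-0.08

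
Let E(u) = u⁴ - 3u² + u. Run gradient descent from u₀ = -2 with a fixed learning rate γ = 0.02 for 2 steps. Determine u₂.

-1.49427776

E′(u) = 4u³ - 6u + 1
u₁ = -2 − 0.02·(-19) = -1.62
u₂ = -1.62 − 0.02·(-6.286112) = -1.49427776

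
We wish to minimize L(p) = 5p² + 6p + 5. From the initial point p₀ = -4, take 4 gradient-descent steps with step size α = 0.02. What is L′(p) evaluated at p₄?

-13.9264

L′(p) = 10p + 6
Step 1: L′(-4) = -34; p₁ = -4 − 0.02·(-34) = -3.32
Step 2: L′(-3.32) = -27.2; p₂ = -3.32 − 0.02·(-27.2) = -2.776
Step 3: L′(-2.776) = -21.76; p₃ = -2.776 − 0.02·(-21.76) = -2.3408
Step 4: L′(-2.3408) = -17.408; p₄ = -2.3408 − 0.02·(-17.408) = -1.99264
L′(p) at (-1.99264) = -13.9264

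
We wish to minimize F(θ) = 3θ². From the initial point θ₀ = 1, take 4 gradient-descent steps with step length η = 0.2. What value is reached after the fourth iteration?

F′(θ) = 6θ
θ₁ = 1 − 0.2·6 = -0.2
θ₂ = -0.2 − 0.2·(-1.2) = 0.04
θ₃ = 0.04 − 0.2·0.24 = -0.008
θ₄ = -0.008 − 0.2·(-0.048) = 0.0016

0.0016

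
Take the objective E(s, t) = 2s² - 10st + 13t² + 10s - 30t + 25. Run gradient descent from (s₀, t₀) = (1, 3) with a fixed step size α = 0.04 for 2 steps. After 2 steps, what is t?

1.7968

∇E = (4s - 10t + 10, -10s + 26t - 30)
Step 1: at (1, 3), ∇E = (-16, 38) → (1, 3) − 0.04·(-16, 38) = (1.64, 1.48)
Step 2: at (1.64, 1.48), ∇E = (1.76, -7.92) → (1.64, 1.48) − 0.04·(1.76, -7.92) = (1.5696, 1.7968)
t = 1.7968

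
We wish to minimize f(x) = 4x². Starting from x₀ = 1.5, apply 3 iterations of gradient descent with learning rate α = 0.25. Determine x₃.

f′(x) = 8x
Step 1: f′(1.5) = 12; x₁ = 1.5 − 0.25·12 = -1.5
Step 2: f′(-1.5) = -12; x₂ = -1.5 − 0.25·(-12) = 1.5
Step 3: f′(1.5) = 12; x₃ = 1.5 − 0.25·12 = -1.5

-1.5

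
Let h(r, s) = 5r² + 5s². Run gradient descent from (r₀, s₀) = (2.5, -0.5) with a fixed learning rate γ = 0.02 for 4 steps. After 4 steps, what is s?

-0.2048

∇h = (10r, 10s)
(r₁, s₁) = (2.5, -0.5) − 0.02·(25, -5) = (2, -0.4)
(r₂, s₂) = (2, -0.4) − 0.02·(20, -4) = (1.6, -0.32)
(r₃, s₃) = (1.6, -0.32) − 0.02·(16, -3.2) = (1.28, -0.256)
(r₄, s₄) = (1.28, -0.256) − 0.02·(12.8, -2.56) = (1.024, -0.2048)
s = -0.2048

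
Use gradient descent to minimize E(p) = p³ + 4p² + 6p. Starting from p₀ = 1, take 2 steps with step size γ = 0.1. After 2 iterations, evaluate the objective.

-2.872788103

E′(p) = 3p² + 8p + 6
Step 1: E′(1) = 17; p₁ = 1 − 0.1·17 = -0.7
Step 2: E′(-0.7) = 1.87; p₂ = -0.7 − 0.1·1.87 = -0.887
E(-0.887) = -2.872788103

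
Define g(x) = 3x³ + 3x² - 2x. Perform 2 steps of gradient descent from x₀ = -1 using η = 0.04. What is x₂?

-1.099776

g′(x) = 9x² + 6x - 2
x₁ = -1 − 0.04·1 = -1.04
x₂ = -1.04 − 0.04·1.4944 = -1.099776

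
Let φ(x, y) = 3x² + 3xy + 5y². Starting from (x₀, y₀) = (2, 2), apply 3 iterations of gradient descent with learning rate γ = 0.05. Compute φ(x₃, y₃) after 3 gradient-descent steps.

0.5656169375

∇φ = (6x + 3y, 3x + 10y)
(x₁, y₁) = (2, 2) − 0.05·(18, 26) = (1.1, 0.7)
(x₂, y₂) = (1.1, 0.7) − 0.05·(8.7, 10.3) = (0.665, 0.185)
(x₃, y₃) = (0.665, 0.185) − 0.05·(4.545, 3.845) = (0.43775, -0.00725)
φ(0.43775, -0.00725) = 0.5656169375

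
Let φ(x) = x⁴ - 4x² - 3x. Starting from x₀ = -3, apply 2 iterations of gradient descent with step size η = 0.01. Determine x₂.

-1.88385612

φ′(x) = 4x³ - 8x - 3
Step 1: φ′(-3) = -87; x₁ = -3 − 0.01·(-87) = -2.13
Step 2: φ′(-2.13) = -24.614388; x₂ = -2.13 − 0.01·(-24.614388) = -1.88385612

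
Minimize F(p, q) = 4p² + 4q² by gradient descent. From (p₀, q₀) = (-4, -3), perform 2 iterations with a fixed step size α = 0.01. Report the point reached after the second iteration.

(-3.3856, -2.5392)

∇F = (8p, 8q)
(p₁, q₁) = (-4, -3) − 0.01·(-32, -24) = (-3.68, -2.76)
(p₂, q₂) = (-3.68, -2.76) − 0.01·(-29.44, -22.08) = (-3.3856, -2.5392)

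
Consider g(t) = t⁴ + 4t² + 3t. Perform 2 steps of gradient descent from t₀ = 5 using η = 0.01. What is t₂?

-0.42241972

g′(t) = 4t³ + 8t + 3
t₁ = 5 − 0.01·543 = -0.43
t₂ = -0.43 − 0.01·(-0.758028) = -0.42241972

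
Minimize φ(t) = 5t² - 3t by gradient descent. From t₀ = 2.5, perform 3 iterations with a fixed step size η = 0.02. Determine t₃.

φ′(t) = 10t - 3
Step 1: φ′(2.5) = 22; t₁ = 2.5 − 0.02·22 = 2.06
Step 2: φ′(2.06) = 17.6; t₂ = 2.06 − 0.02·17.6 = 1.708
Step 3: φ′(1.708) = 14.08; t₃ = 1.708 − 0.02·14.08 = 1.4264

1.4264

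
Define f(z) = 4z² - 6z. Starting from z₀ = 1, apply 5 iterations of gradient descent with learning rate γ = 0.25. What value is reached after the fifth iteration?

0.5

f′(z) = 8z - 6
Step 1: f′(1) = 2; z₁ = 1 − 0.25·2 = 0.5
Step 2: f′(0.5) = -2; z₂ = 0.5 − 0.25·(-2) = 1
Step 3: f′(1) = 2; z₃ = 1 − 0.25·2 = 0.5
Step 4: f′(0.5) = -2; z₄ = 0.5 − 0.25·(-2) = 1
Step 5: f′(1) = 2; z₅ = 1 − 0.25·2 = 0.5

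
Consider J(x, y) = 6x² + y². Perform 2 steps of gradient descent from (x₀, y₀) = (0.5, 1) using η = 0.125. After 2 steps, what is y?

∇J = (12x, 2y)
Step 1: at (0.5, 1), ∇J = (6, 2) → (0.5, 1) − 0.125·(6, 2) = (-0.25, 0.75)
Step 2: at (-0.25, 0.75), ∇J = (-3, 1.5) → (-0.25, 0.75) − 0.125·(-3, 1.5) = (0.125, 0.5625)
y = 0.5625

0.5625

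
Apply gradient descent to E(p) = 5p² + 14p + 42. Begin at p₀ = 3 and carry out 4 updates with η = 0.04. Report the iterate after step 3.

-0.4496

E′(p) = 10p + 14
Step 1: E′(3) = 44; p₁ = 3 − 0.04·44 = 1.24
Step 2: E′(1.24) = 26.4; p₂ = 1.24 − 0.04·26.4 = 0.184
Step 3: E′(0.184) = 15.84; p₃ = 0.184 − 0.04·15.84 = -0.4496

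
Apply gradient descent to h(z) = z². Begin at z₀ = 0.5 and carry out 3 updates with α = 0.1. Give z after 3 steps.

0.256

h′(z) = 2z
z₁ = 0.5 − 0.1·1 = 0.4
z₂ = 0.4 − 0.1·0.8 = 0.32
z₃ = 0.32 − 0.1·0.64 = 0.256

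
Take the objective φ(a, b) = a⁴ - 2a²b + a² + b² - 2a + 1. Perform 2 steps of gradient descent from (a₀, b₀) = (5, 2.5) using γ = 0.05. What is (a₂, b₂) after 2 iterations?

(1114.0528, 36.316)

∇φ = (4a³ - 4ab + 2a - 2, -2a² + 2b)
Step 1: at (5, 2.5), ∇φ = (458, -45) → (5, 2.5) − 0.05·(458, -45) = (-17.9, 4.75)
Step 2: at (-17.9, 4.75), ∇φ = (-22639.056, -631.32) → (-17.9, 4.75) − 0.05·(-22639.056, -631.32) = (1114.0528, 36.316)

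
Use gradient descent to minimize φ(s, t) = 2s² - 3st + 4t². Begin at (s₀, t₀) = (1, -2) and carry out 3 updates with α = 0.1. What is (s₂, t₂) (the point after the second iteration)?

(-0.03, -0.02)

∇φ = (4s - 3t, -3s + 8t)
(s₁, t₁) = (1, -2) − 0.1·(10, -19) = (0, -0.1)
(s₂, t₂) = (0, -0.1) − 0.1·(0.3, -0.8) = (-0.03, -0.02)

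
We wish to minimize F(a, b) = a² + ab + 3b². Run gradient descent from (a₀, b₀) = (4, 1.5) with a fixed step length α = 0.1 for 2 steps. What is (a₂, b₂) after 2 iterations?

(2.42, -0.225)

∇F = (2a + b, a + 6b)
Step 1: at (4, 1.5), ∇F = (9.5, 13) → (4, 1.5) − 0.1·(9.5, 13) = (3.05, 0.2)
Step 2: at (3.05, 0.2), ∇F = (6.3, 4.25) → (3.05, 0.2) − 0.1·(6.3, 4.25) = (2.42, -0.225)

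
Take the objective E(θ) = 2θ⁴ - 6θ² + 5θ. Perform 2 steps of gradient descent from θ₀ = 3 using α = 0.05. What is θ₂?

87.40625

E′(θ) = 8θ³ - 12θ + 5
θ₁ = 3 − 0.05·185 = -6.25
θ₂ = -6.25 − 0.05·(-1873.125) = 87.40625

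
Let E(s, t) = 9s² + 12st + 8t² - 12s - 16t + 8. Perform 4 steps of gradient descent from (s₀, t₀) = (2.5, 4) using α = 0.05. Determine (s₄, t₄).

(0.00745, 1.2307)

∇E = (18s + 12t - 12, 12s + 16t - 16)
Step 1: at (2.5, 4), ∇E = (81, 78) → (2.5, 4) − 0.05·(81, 78) = (-1.55, 0.1)
Step 2: at (-1.55, 0.1), ∇E = (-38.7, -33) → (-1.55, 0.1) − 0.05·(-38.7, -33) = (0.385, 1.75)
Step 3: at (0.385, 1.75), ∇E = (15.93, 16.62) → (0.385, 1.75) − 0.05·(15.93, 16.62) = (-0.4115, 0.919)
Step 4: at (-0.4115, 0.919), ∇E = (-8.379, -6.234) → (-0.4115, 0.919) − 0.05·(-8.379, -6.234) = (0.00745, 1.2307)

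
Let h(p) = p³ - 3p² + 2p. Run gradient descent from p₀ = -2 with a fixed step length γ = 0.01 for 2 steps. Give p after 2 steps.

h′(p) = 3p² - 6p + 2
p₁ = -2 − 0.01·26 = -2.26
p₂ = -2.26 − 0.01·30.8828 = -2.568828

-2.568828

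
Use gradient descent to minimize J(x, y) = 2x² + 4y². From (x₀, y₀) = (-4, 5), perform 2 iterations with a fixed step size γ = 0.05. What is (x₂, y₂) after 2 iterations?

∇J = (4x, 8y)
Step 1: at (-4, 5), ∇J = (-16, 40) → (-4, 5) − 0.05·(-16, 40) = (-3.2, 3)
Step 2: at (-3.2, 3), ∇J = (-12.8, 24) → (-3.2, 3) − 0.05·(-12.8, 24) = (-2.56, 1.8)

(-2.56, 1.8)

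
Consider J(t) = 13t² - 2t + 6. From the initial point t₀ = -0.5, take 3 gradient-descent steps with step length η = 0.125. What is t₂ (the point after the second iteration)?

-2.84375

J′(t) = 26t - 2
Step 1: J′(-0.5) = -15; t₁ = -0.5 − 0.125·(-15) = 1.375
Step 2: J′(1.375) = 33.75; t₂ = 1.375 − 0.125·33.75 = -2.84375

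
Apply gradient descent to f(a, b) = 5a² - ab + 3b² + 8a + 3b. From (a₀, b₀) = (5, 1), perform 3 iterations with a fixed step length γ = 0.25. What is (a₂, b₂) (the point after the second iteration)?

(11.875, -3.0625)

∇f = (10a - b + 8, -a + 6b + 3)
Step 1: at (5, 1), ∇f = (57, 4) → (5, 1) − 0.25·(57, 4) = (-9.25, 0)
Step 2: at (-9.25, 0), ∇f = (-84.5, 12.25) → (-9.25, 0) − 0.25·(-84.5, 12.25) = (11.875, -3.0625)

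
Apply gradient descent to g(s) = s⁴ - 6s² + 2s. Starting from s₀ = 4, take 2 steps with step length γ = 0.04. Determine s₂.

g′(s) = 4s³ - 12s + 2
s₁ = 4 − 0.04·210 = -4.4
s₂ = -4.4 − 0.04·(-285.936) = 7.03744

7.03744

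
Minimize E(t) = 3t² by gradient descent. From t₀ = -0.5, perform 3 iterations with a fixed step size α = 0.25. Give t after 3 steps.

E′(t) = 6t
t₁ = -0.5 − 0.25·(-3) = 0.25
t₂ = 0.25 − 0.25·1.5 = -0.125
t₃ = -0.125 − 0.25·(-0.75) = 0.0625

0.0625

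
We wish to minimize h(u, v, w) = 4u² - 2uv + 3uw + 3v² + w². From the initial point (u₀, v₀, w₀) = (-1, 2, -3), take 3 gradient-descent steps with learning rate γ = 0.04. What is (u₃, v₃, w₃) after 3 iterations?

(0.595456, 0.847872, -2.255616)

∇h = (8u - 2v + 3w, -2u + 6v, 3u + 2w)
Step 1: at (-1, 2, -3), ∇h = (-21, 14, -9) → (-1, 2, -3) − 0.04·(-21, 14, -9) = (-0.16, 1.44, -2.64)
Step 2: at (-0.16, 1.44, -2.64), ∇h = (-12.08, 8.96, -5.76) → (-0.16, 1.44, -2.64) − 0.04·(-12.08, 8.96, -5.76) = (0.3232, 1.0816, -2.4096)
Step 3: at (0.3232, 1.0816, -2.4096), ∇h = (-6.8064, 5.8432, -3.8496) → (0.3232, 1.0816, -2.4096) − 0.04·(-6.8064, 5.8432, -3.8496) = (0.595456, 0.847872, -2.255616)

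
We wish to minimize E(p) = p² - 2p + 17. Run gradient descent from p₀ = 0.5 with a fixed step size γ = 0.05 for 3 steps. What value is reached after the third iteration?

0.6355

E′(p) = 2p - 2
Step 1: E′(0.5) = -1; p₁ = 0.5 − 0.05·(-1) = 0.55
Step 2: E′(0.55) = -0.9; p₂ = 0.55 − 0.05·(-0.9) = 0.595
Step 3: E′(0.595) = -0.81; p₃ = 0.595 − 0.05·(-0.81) = 0.6355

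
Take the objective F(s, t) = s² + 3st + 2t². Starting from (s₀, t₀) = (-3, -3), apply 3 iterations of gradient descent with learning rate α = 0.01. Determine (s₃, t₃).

(-2.577327, -2.407905)

∇F = (2s + 3t, 3s + 4t)
Step 1: at (-3, -3), ∇F = (-15, -21) → (-3, -3) − 0.01·(-15, -21) = (-2.85, -2.79)
Step 2: at (-2.85, -2.79), ∇F = (-14.07, -19.71) → (-2.85, -2.79) − 0.01·(-14.07, -19.71) = (-2.7093, -2.5929)
Step 3: at (-2.7093, -2.5929), ∇F = (-13.1973, -18.4995) → (-2.7093, -2.5929) − 0.01·(-13.1973, -18.4995) = (-2.577327, -2.407905)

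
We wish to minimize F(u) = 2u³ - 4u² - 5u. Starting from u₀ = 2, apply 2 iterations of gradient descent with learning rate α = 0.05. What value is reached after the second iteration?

1.81325

F′(u) = 6u² - 8u - 5
Step 1: F′(2) = 3; u₁ = 2 − 0.05·3 = 1.85
Step 2: F′(1.85) = 0.735; u₂ = 1.85 − 0.05·0.735 = 1.81325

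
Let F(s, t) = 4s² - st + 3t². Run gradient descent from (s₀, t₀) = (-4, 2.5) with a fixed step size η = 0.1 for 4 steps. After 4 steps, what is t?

∇F = (8s - t, -s + 6t)
Step 1: at (-4, 2.5), ∇F = (-34.5, 19) → (-4, 2.5) − 0.1·(-34.5, 19) = (-0.55, 0.6)
Step 2: at (-0.55, 0.6), ∇F = (-5, 4.15) → (-0.55, 0.6) − 0.1·(-5, 4.15) = (-0.05, 0.185)
Step 3: at (-0.05, 0.185), ∇F = (-0.585, 1.16) → (-0.05, 0.185) − 0.1·(-0.585, 1.16) = (0.0085, 0.069)
Step 4: at (0.0085, 0.069), ∇F = (-0.001, 0.4055) → (0.0085, 0.069) − 0.1·(-0.001, 0.4055) = (0.0086, 0.02845)
t = 0.02845

0.02845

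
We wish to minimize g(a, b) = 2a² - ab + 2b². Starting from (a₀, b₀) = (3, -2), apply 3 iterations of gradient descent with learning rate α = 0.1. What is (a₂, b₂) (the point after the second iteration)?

(0.87, -0.38)

∇g = (4a - b, -a + 4b)
(a₁, b₁) = (3, -2) − 0.1·(14, -11) = (1.6, -0.9)
(a₂, b₂) = (1.6, -0.9) − 0.1·(7.3, -5.2) = (0.87, -0.38)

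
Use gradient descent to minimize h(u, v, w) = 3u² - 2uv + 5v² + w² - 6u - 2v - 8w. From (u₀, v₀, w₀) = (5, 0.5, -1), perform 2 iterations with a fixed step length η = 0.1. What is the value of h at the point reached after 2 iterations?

∇h = (6u - 2v - 6, -2u + 10v - 2, 2w - 8)
Step 1: at (5, 0.5, -1), ∇h = (23, -7, -10) → (5, 0.5, -1) − 0.1·(23, -7, -10) = (2.7, 1.2, 0)
Step 2: at (2.7, 1.2, 0), ∇h = (7.8, 4.6, -8) → (2.7, 1.2, 0) − 0.1·(7.8, 4.6, -8) = (1.92, 0.74, 0.8)
h(1.92, 0.74, 0.8) = -7.8044

-7.8044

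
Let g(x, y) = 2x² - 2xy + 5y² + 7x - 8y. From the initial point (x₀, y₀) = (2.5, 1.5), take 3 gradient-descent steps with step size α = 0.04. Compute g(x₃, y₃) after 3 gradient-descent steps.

4.750011423744

∇g = (4x - 2y + 7, -2x + 10y - 8)
Step 1: at (2.5, 1.5), ∇g = (14, 2) → (2.5, 1.5) − 0.04·(14, 2) = (1.94, 1.42)
Step 2: at (1.94, 1.42), ∇g = (11.92, 2.32) → (1.94, 1.42) − 0.04·(11.92, 2.32) = (1.4632, 1.3272)
Step 3: at (1.4632, 1.3272), ∇g = (10.1984, 2.3456) → (1.4632, 1.3272) − 0.04·(10.1984, 2.3456) = (1.055264, 1.233376)
g(1.055264, 1.233376) = 4.750011423744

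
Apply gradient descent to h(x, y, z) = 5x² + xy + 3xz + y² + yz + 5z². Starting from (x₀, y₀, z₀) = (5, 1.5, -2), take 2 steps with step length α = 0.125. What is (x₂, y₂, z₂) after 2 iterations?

∇h = (10x + y + 3z, x + 2y + z, 3x + y + 10z)
(x₁, y₁, z₁) = (5, 1.5, -2) − 0.125·(45.5, 6, -3.5) = (-0.6875, 0.75, -1.5625)
(x₂, y₂, z₂) = (-0.6875, 0.75, -1.5625) − 0.125·(-10.8125, -0.75, -16.9375) = (0.6640625, 0.84375, 0.5546875)

(0.6640625, 0.84375, 0.5546875)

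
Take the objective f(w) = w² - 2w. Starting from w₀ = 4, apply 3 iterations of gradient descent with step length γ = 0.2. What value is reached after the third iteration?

1.648

f′(w) = 2w - 2
w₁ = 4 − 0.2·6 = 2.8
w₂ = 2.8 − 0.2·3.6 = 2.08
w₃ = 2.08 − 0.2·2.16 = 1.648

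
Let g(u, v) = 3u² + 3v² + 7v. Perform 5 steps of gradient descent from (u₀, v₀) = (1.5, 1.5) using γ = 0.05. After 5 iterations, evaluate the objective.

∇g = (6u, 6v + 7)
(u₁, v₁) = (1.5, 1.5) − 0.05·(9, 16) = (1.05, 0.7)
(u₂, v₂) = (1.05, 0.7) − 0.05·(6.3, 11.2) = (0.735, 0.14)
(u₃, v₃) = (0.735, 0.14) − 0.05·(4.41, 7.84) = (0.5145, -0.252)
(u₄, v₄) = (0.5145, -0.252) − 0.05·(3.087, 5.488) = (0.36015, -0.5264)
(u₅, v₅) = (0.36015, -0.5264) − 0.05·(2.1609, 3.8416) = (0.252105, -0.71848)
g(0.252105, -0.71848) = -3.290048675725

-3.290048675725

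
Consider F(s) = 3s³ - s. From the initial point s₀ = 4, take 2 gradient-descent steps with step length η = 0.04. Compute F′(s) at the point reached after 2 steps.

66.816410845184

F′(s) = 9s² - 1
Step 1: F′(4) = 143; s₁ = 4 − 0.04·143 = -1.72
Step 2: F′(-1.72) = 25.6256; s₂ = -1.72 − 0.04·25.6256 = -2.745024
F′(s) at (-2.745024) = 66.816410845184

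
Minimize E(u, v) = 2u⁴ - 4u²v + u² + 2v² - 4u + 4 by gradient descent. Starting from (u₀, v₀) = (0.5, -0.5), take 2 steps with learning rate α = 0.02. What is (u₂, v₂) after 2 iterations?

(0.5048, -0.3848)

∇E = (8u³ - 8uv + 2u - 4, -4u² + 4v)
(u₁, v₁) = (0.5, -0.5) − 0.02·(0, -3) = (0.5, -0.44)
(u₂, v₂) = (0.5, -0.44) − 0.02·(-0.24, -2.76) = (0.5048, -0.3848)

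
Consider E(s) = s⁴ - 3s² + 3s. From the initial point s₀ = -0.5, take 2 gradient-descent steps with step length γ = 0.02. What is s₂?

-0.72504152

E′(s) = 4s³ - 6s + 3
s₁ = -0.5 − 0.02·5.5 = -0.61
s₂ = -0.61 − 0.02·5.752076 = -0.72504152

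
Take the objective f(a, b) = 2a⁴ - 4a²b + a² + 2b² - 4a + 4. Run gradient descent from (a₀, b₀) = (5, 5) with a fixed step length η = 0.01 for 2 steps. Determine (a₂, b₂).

(-2.08643072, 5.942544)

∇f = (8a³ - 8ab + 2a - 4, -4a² + 4b)
Step 1: at (5, 5), ∇f = (806, -80) → (5, 5) − 0.01·(806, -80) = (-3.06, 5.8)
Step 2: at (-3.06, 5.8), ∇f = (-97.356928, -14.2544) → (-3.06, 5.8) − 0.01·(-97.356928, -14.2544) = (-2.08643072, 5.942544)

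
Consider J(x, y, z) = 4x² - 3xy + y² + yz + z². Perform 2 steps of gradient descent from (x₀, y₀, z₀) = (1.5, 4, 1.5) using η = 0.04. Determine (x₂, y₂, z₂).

∇J = (8x - 3y, -3x + 2y + z, y + 2z)
(x₁, y₁, z₁) = (1.5, 4, 1.5) − 0.04·(0, 5, 7) = (1.5, 3.8, 1.22)
(x₂, y₂, z₂) = (1.5, 3.8, 1.22) − 0.04·(0.6, 4.32, 6.24) = (1.476, 3.6272, 0.9704)

(1.476, 3.6272, 0.9704)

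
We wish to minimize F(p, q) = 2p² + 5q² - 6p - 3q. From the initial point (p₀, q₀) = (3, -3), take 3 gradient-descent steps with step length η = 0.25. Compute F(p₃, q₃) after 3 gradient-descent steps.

∇F = (4p - 6, 10q - 3)
Step 1: at (3, -3), ∇F = (6, -33) → (3, -3) − 0.25·(6, -33) = (1.5, 5.25)
Step 2: at (1.5, 5.25), ∇F = (0, 49.5) → (1.5, 5.25) − 0.25·(0, 49.5) = (1.5, -7.125)
Step 3: at (1.5, -7.125), ∇F = (0, -74.25) → (1.5, -7.125) − 0.25·(0, -74.25) = (1.5, 11.4375)
F(1.5, 11.4375) = 615.26953125

615.26953125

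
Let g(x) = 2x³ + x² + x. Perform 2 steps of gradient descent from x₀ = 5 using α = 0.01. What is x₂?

2.622674

g′(x) = 6x² + 2x + 1
x₁ = 5 − 0.01·161 = 3.39
x₂ = 3.39 − 0.01·76.7326 = 2.622674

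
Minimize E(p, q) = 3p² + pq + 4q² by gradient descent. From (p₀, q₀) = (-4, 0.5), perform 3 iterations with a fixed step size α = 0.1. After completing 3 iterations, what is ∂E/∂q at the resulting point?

∇E = (6p + q, p + 8q)
Step 1: at (-4, 0.5), ∇E = (-23.5, 0) → (-4, 0.5) − 0.1·(-23.5, 0) = (-1.65, 0.5)
Step 2: at (-1.65, 0.5), ∇E = (-9.4, 2.35) → (-1.65, 0.5) − 0.1·(-9.4, 2.35) = (-0.71, 0.265)
Step 3: at (-0.71, 0.265), ∇E = (-3.995, 1.41) → (-0.71, 0.265) − 0.1·(-3.995, 1.41) = (-0.3105, 0.124)
∂E/∂q at (-0.3105, 0.124) = 0.6815

0.6815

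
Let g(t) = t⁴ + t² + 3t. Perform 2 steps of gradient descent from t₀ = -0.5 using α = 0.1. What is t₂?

-0.71015

g′(t) = 4t³ + 2t + 3
t₁ = -0.5 − 0.1·1.5 = -0.65
t₂ = -0.65 − 0.1·0.6015 = -0.71015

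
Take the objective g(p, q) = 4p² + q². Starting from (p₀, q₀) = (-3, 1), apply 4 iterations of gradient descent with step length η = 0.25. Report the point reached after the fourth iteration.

∇g = (8p, 2q)
Step 1: at (-3, 1), ∇g = (-24, 2) → (-3, 1) − 0.25·(-24, 2) = (3, 0.5)
Step 2: at (3, 0.5), ∇g = (24, 1) → (3, 0.5) − 0.25·(24, 1) = (-3, 0.25)
Step 3: at (-3, 0.25), ∇g = (-24, 0.5) → (-3, 0.25) − 0.25·(-24, 0.5) = (3, 0.125)
Step 4: at (3, 0.125), ∇g = (24, 0.25) → (3, 0.125) − 0.25·(24, 0.25) = (-3, 0.0625)

(-3, 0.0625)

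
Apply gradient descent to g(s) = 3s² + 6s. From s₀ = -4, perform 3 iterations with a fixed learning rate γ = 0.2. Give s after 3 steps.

g′(s) = 6s + 6
s₁ = -4 − 0.2·(-18) = -0.4
s₂ = -0.4 − 0.2·3.6 = -1.12
s₃ = -1.12 − 0.2·(-0.72) = -0.976

-0.976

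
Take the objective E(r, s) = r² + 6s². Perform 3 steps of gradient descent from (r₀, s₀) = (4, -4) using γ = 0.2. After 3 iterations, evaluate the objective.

723.581952

∇E = (2r, 12s)
Step 1: at (4, -4), ∇E = (8, -48) → (4, -4) − 0.2·(8, -48) = (2.4, 5.6)
Step 2: at (2.4, 5.6), ∇E = (4.8, 67.2) → (2.4, 5.6) − 0.2·(4.8, 67.2) = (1.44, -7.84)
Step 3: at (1.44, -7.84), ∇E = (2.88, -94.08) → (1.44, -7.84) − 0.2·(2.88, -94.08) = (0.864, 10.976)
E(0.864, 10.976) = 723.581952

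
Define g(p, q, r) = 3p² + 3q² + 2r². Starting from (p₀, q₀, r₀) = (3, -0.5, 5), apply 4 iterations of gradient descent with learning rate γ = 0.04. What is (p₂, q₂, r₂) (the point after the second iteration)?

(1.7328, -0.2888, 3.528)

∇g = (6p, 6q, 4r)
Step 1: at (3, -0.5, 5), ∇g = (18, -3, 20) → (3, -0.5, 5) − 0.04·(18, -3, 20) = (2.28, -0.38, 4.2)
Step 2: at (2.28, -0.38, 4.2), ∇g = (13.68, -2.28, 16.8) → (2.28, -0.38, 4.2) − 0.04·(13.68, -2.28, 16.8) = (1.7328, -0.2888, 3.528)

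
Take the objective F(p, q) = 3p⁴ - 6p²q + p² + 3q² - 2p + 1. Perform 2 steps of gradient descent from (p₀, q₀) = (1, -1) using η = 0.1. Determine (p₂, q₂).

∇F = (12p³ - 12pq + 2p - 2, -6p² + 6q)
Step 1: at (1, -1), ∇F = (24, -12) → (1, -1) − 0.1·(24, -12) = (-1.4, 0.2)
Step 2: at (-1.4, 0.2), ∇F = (-34.368, -10.56) → (-1.4, 0.2) − 0.1·(-34.368, -10.56) = (2.0368, 1.256)

(2.0368, 1.256)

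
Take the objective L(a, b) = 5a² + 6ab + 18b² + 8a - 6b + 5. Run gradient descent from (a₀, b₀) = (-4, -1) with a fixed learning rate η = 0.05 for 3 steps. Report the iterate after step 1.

(-2.1, 2.3)

∇L = (10a + 6b + 8, 6a + 36b - 6)
(a₁, b₁) = (-4, -1) − 0.05·(-38, -66) = (-2.1, 2.3)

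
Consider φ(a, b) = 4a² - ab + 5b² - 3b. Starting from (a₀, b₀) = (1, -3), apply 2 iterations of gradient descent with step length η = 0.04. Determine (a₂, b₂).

(0.3152, -0.8416)

∇φ = (8a - b, -a + 10b - 3)
Step 1: at (1, -3), ∇φ = (11, -34) → (1, -3) − 0.04·(11, -34) = (0.56, -1.64)
Step 2: at (0.56, -1.64), ∇φ = (6.12, -19.96) → (0.56, -1.64) − 0.04·(6.12, -19.96) = (0.3152, -0.8416)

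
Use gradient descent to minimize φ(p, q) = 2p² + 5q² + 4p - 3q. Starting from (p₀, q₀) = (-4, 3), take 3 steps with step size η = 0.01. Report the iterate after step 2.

∇φ = (4p + 4, 10q - 3)
Step 1: at (-4, 3), ∇φ = (-12, 27) → (-4, 3) − 0.01·(-12, 27) = (-3.88, 2.73)
Step 2: at (-3.88, 2.73), ∇φ = (-11.52, 24.3) → (-3.88, 2.73) − 0.01·(-11.52, 24.3) = (-3.7648, 2.487)

(-3.7648, 2.487)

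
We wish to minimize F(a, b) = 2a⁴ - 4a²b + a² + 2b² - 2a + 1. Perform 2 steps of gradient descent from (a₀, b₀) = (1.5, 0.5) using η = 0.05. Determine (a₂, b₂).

∇F = (8a³ - 8ab + 2a - 2, -4a² + 4b)
Step 1: at (1.5, 0.5), ∇F = (22, -7) → (1.5, 0.5) − 0.05·(22, -7) = (0.4, 0.85)
Step 2: at (0.4, 0.85), ∇F = (-3.408, 2.76) → (0.4, 0.85) − 0.05·(-3.408, 2.76) = (0.5704, 0.712)

(0.5704, 0.712)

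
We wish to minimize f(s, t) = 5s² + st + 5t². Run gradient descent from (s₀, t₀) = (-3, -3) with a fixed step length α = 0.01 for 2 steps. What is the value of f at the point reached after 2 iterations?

∇f = (10s + t, s + 10t)
(s₁, t₁) = (-3, -3) − 0.01·(-33, -33) = (-2.67, -2.67)
(s₂, t₂) = (-2.67, -2.67) − 0.01·(-29.37, -29.37) = (-2.3763, -2.3763)
f(-2.3763, -2.3763) = 62.11481859

62.11481859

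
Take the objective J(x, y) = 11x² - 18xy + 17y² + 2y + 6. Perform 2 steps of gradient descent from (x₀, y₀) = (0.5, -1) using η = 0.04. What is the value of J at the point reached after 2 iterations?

∇J = (22x - 18y, -18x + 34y + 2)
Step 1: at (0.5, -1), ∇J = (29, -41) → (0.5, -1) − 0.04·(29, -41) = (-0.66, 0.64)
Step 2: at (-0.66, 0.64), ∇J = (-26.04, 35.64) → (-0.66, 0.64) − 0.04·(-26.04, 35.64) = (0.3816, -0.7856)
J(0.3816, -0.7856) = 21.91857856

21.91857856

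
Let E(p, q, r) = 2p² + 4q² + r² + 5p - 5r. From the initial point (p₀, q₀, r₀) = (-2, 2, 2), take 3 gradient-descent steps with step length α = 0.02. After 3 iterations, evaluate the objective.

-2.876392670208

∇E = (4p + 5, 8q, 2r - 5)
Step 1: at (-2, 2, 2), ∇E = (-3, 16, -1) → (-2, 2, 2) − 0.02·(-3, 16, -1) = (-1.94, 1.68, 2.02)
Step 2: at (-1.94, 1.68, 2.02), ∇E = (-2.76, 13.44, -0.96) → (-1.94, 1.68, 2.02) − 0.02·(-2.76, 13.44, -0.96) = (-1.8848, 1.4112, 2.0392)
Step 3: at (-1.8848, 1.4112, 2.0392), ∇E = (-2.5392, 11.2896, -0.9216) → (-1.8848, 1.4112, 2.0392) − 0.02·(-2.5392, 11.2896, -0.9216) = (-1.834016, 1.185408, 2.057632)
E(-1.834016, 1.185408, 2.057632) = -2.876392670208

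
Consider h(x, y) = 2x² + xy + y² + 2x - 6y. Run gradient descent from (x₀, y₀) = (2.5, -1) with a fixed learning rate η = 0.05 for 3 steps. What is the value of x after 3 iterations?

1.1195

∇h = (4x + y + 2, x + 2y - 6)
Step 1: at (2.5, -1), ∇h = (11, -5.5) → (2.5, -1) − 0.05·(11, -5.5) = (1.95, -0.725)
Step 2: at (1.95, -0.725), ∇h = (9.075, -5.5) → (1.95, -0.725) − 0.05·(9.075, -5.5) = (1.49625, -0.45)
Step 3: at (1.49625, -0.45), ∇h = (7.535, -5.40375) → (1.49625, -0.45) − 0.05·(7.535, -5.40375) = (1.1195, -0.1798125)
x = 1.1195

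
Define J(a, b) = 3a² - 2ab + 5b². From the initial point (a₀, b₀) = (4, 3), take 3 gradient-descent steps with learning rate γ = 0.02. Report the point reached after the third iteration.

(2.996672, 1.887104)

∇J = (6a - 2b, -2a + 10b)
Step 1: at (4, 3), ∇J = (18, 22) → (4, 3) − 0.02·(18, 22) = (3.64, 2.56)
Step 2: at (3.64, 2.56), ∇J = (16.72, 18.32) → (3.64, 2.56) − 0.02·(16.72, 18.32) = (3.3056, 2.1936)
Step 3: at (3.3056, 2.1936), ∇J = (15.4464, 15.3248) → (3.3056, 2.1936) − 0.02·(15.4464, 15.3248) = (2.996672, 1.887104)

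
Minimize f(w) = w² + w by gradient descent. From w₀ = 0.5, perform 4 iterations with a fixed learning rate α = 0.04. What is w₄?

0.21639296

f′(w) = 2w + 1
Step 1: f′(0.5) = 2; w₁ = 0.5 − 0.04·2 = 0.42
Step 2: f′(0.42) = 1.84; w₂ = 0.42 − 0.04·1.84 = 0.3464
Step 3: f′(0.3464) = 1.6928; w₃ = 0.3464 − 0.04·1.6928 = 0.278688
Step 4: f′(0.278688) = 1.557376; w₄ = 0.278688 − 0.04·1.557376 = 0.21639296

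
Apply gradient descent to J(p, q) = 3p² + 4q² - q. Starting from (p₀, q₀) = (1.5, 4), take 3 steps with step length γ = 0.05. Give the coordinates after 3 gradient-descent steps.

∇J = (6p, 8q - 1)
(p₁, q₁) = (1.5, 4) − 0.05·(9, 31) = (1.05, 2.45)
(p₂, q₂) = (1.05, 2.45) − 0.05·(6.3, 18.6) = (0.735, 1.52)
(p₃, q₃) = (0.735, 1.52) − 0.05·(4.41, 11.16) = (0.5145, 0.962)

(0.5145, 0.962)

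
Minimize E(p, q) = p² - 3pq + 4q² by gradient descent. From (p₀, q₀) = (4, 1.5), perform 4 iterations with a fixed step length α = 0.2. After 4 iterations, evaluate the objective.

1.88116992

∇E = (2p - 3q, -3p + 8q)
(p₁, q₁) = (4, 1.5) − 0.2·(3.5, 0) = (3.3, 1.5)
(p₂, q₂) = (3.3, 1.5) − 0.2·(2.1, 2.1) = (2.88, 1.08)
(p₃, q₃) = (2.88, 1.08) − 0.2·(2.52, 0) = (2.376, 1.08)
(p₄, q₄) = (2.376, 1.08) − 0.2·(1.512, 1.512) = (2.0736, 0.7776)
E(2.0736, 0.7776) = 1.88116992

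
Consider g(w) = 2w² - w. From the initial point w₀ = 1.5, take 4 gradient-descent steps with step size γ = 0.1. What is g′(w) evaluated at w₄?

g′(w) = 4w - 1
Step 1: g′(1.5) = 5; w₁ = 1.5 − 0.1·5 = 1
Step 2: g′(1) = 3; w₂ = 1 − 0.1·3 = 0.7
Step 3: g′(0.7) = 1.8; w₃ = 0.7 − 0.1·1.8 = 0.52
Step 4: g′(0.52) = 1.08; w₄ = 0.52 − 0.1·1.08 = 0.412
g′(w) at (0.412) = 0.648

0.648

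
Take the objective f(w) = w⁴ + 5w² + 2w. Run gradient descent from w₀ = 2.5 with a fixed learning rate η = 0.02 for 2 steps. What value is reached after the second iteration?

f′(w) = 4w³ + 10w + 2
w₁ = 2.5 − 0.02·89.5 = 0.71
w₂ = 0.71 − 0.02·10.531644 = 0.49936712

0.49936712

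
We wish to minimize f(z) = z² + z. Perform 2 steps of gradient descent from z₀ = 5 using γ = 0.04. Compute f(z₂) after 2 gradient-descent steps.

21.42088704

f′(z) = 2z + 1
Step 1: f′(5) = 11; z₁ = 5 − 0.04·11 = 4.56
Step 2: f′(4.56) = 10.12; z₂ = 4.56 − 0.04·10.12 = 4.1552
f(4.1552) = 21.42088704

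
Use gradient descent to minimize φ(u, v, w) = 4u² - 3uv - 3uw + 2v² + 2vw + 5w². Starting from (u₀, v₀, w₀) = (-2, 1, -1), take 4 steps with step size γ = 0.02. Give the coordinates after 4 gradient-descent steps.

(-1.02435264, 0.51743424, -0.76471296)

∇φ = (8u - 3v - 3w, -3u + 4v + 2w, -3u + 2v + 10w)
(u₁, v₁, w₁) = (-2, 1, -1) − 0.02·(-16, 8, -2) = (-1.68, 0.84, -0.96)
(u₂, v₂, w₂) = (-1.68, 0.84, -0.96) − 0.02·(-13.08, 6.48, -2.88) = (-1.4184, 0.7104, -0.9024)
(u₃, v₃, w₃) = (-1.4184, 0.7104, -0.9024) − 0.02·(-10.7712, 5.292, -3.348) = (-1.202976, 0.60456, -0.83544)
(u₄, v₄, w₄) = (-1.202976, 0.60456, -0.83544) − 0.02·(-8.931168, 4.356288, -3.536352) = (-1.02435264, 0.51743424, -0.76471296)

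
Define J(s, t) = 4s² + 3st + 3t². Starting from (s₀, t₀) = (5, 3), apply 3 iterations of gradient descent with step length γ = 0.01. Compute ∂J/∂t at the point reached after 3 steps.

∇J = (8s + 3t, 3s + 6t)
Step 1: at (5, 3), ∇J = (49, 33) → (5, 3) − 0.01·(49, 33) = (4.51, 2.67)
Step 2: at (4.51, 2.67), ∇J = (44.09, 29.55) → (4.51, 2.67) − 0.01·(44.09, 29.55) = (4.0691, 2.3745)
Step 3: at (4.0691, 2.3745), ∇J = (39.6763, 26.4543) → (4.0691, 2.3745) − 0.01·(39.6763, 26.4543) = (3.672337, 2.109957)
∂J/∂t at (3.672337, 2.109957) = 23.676753

23.676753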